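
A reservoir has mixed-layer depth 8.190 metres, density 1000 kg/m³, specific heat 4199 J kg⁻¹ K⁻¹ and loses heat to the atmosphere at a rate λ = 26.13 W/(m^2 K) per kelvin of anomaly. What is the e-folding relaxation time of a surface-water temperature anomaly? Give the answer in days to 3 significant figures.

15.2 days

Areal heat capacity C = ρ c_p D = 1000 × 4199 × 8.190 = 3.44×10^7 J/(m²·K).
Relaxation time τ = C / λ = 3.44×10^7 / 26.13 = 1.32×10^6 s.
In days: 1.32×10^6 s / (86400 s/day) = 15.2 days.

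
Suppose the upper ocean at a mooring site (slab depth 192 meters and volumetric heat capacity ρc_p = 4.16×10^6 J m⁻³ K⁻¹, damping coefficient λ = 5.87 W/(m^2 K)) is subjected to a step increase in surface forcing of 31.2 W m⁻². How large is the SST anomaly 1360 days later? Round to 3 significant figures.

Areal heat capacity C = ρc_p × D = 4.16×10^6 × 192 = 7.99×10^8 J m⁻² K⁻¹.
τ = C / λ = 7.99×10^8 / 5.87 = 1.36×10^8 s.
Equilibrium anomaly ΔT_eq = F / λ = 31.2 / 5.87 = 5.32 K.
t = 1360 days = 1.18×10^8 s, so t/τ = 0.864.
ΔT(t) = ΔT_eq (1 − e^(−t/τ)) = 5.32 × (1 − e^−0.864) = 3.07 K.

3.07 K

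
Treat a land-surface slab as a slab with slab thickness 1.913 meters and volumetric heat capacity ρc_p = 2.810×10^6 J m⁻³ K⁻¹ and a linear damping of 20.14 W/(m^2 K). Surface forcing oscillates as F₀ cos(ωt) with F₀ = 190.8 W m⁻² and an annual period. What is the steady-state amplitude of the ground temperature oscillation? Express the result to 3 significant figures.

Areal heat capacity C = ρc_p × D = 2.810×10^6 × 1.913 = 5.38×10^6 J/(m²·K).
Angular frequency ω = 2π / T = 2π / 3.15×10^7 s = 1.99×10^-7 s⁻¹.
√((Cω)² + λ²) = √((1.07)² + 20.14²) = 20.2 W/(m²·K).
Amplitude A = F₀ / √((Cω)²+λ²) = 190.8 / 20.2 = 9.46 K.

9.46 K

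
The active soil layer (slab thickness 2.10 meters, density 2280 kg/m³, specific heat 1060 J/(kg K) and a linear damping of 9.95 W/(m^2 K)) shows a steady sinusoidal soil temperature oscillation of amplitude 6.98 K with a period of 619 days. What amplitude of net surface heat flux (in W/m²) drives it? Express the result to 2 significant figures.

70

Areal heat capacity C = ρ c_p D = 2280 × 1060 × 2.10 = 5.08×10^6 J/(m^2 K).
ω = 2π / 5.35×10^7 s = 1.17×10^-7 s⁻¹.
√((Cω)² + λ²) = √((0.596)² + 9.95²) = 9.97 W/(m²·K).
F₀ = A × √((Cω)²+λ²) = 6.98 × 9.97 = 69.6 W/m².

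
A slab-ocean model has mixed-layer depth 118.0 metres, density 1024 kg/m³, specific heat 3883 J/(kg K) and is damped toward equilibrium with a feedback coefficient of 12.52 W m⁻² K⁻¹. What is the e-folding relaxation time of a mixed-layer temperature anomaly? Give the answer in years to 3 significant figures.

Areal heat capacity C = ρ c_p D = 1024 × 3883 × 118.0 = 4.69×10^8 J/(m^2 K).
Relaxation time τ = C / λ = 4.69×10^8 / 12.52 = 3.75×10^7 s.
In years: 3.75×10^7 s / (3.156×10^7 s/year) = 1.19 years.

1.19 years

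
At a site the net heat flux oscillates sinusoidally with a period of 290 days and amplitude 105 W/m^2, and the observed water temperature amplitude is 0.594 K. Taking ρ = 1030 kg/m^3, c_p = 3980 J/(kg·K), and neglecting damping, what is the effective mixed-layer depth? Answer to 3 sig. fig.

ω = 2π / 2.51×10^7 s = 2.51×10^-7 s⁻¹.
Required C = F₀ / (A ω) = 105 / (0.594 × 2.51×10^-7) = 7.05×10^8 J/(m²·K).
D = C / (ρ c_p) = 7.05×10^8 / (1030 × 3980) = 172 m.

172 m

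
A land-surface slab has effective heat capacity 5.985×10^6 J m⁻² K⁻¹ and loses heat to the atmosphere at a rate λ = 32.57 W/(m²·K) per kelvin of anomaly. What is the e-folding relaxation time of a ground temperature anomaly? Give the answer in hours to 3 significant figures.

51.0 hours

Areal heat capacity C = 5.985×10^6 J m⁻² K⁻¹ (given).
Relaxation time τ = C / λ = 5.98×10^6 / 32.57 = 1.84×10^5 s.
In hours: 1.84×10^5 s / (3600 s/hour) = 51.0 hours.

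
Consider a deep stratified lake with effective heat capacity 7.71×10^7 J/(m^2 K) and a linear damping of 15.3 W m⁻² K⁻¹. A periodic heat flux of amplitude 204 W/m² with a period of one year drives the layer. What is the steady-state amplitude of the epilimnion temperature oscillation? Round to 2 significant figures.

9.4 K

Areal heat capacity C = 7.71×10^7 J/(m^2 K) (given).
Angular frequency ω = 2π / T = 2π / 3.15×10^7 s = 1.99×10^-7 s⁻¹.
√((Cω)² + λ²) = √((15.4)² + 15.3²) = 21.7 W/(m²·K).
Amplitude A = F₀ / √((Cω)²+λ²) = 204 / 21.7 = 9.41 K.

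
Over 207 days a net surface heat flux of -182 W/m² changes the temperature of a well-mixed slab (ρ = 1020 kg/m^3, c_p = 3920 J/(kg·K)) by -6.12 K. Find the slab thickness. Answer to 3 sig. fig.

133 m

Heat input Q = F Δt = -182 × 1.79×10^7 s = -3.26×10^9 J/m².
Required areal heat capacity C = Q / ΔT = 5.32×10^8 J/(m²·K).
Depth D = C / (ρ c_p) = 5.32×10^8 / (1020 × 3920) = 133 m.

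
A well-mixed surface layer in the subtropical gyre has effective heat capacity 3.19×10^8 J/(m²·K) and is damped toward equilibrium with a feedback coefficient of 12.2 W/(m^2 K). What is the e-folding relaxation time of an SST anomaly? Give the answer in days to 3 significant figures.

303 days

Areal heat capacity C = 3.19×10^8 J/(m²·K) (given).
Relaxation time τ = C / λ = 3.19×10^8 / 12.2 = 2.61×10^7 s.
In days: 2.61×10^7 s / (86400 s/day) = 303 days.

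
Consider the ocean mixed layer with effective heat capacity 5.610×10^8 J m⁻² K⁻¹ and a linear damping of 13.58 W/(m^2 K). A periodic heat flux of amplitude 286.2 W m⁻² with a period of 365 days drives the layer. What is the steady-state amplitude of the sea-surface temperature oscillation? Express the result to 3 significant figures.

Areal heat capacity C = 5.610×10^8 J m⁻² K⁻¹ (given).
Angular frequency ω = 2π / T = 2π / 3.15×10^7 s = 1.99×10^-7 s⁻¹.
√((Cω)² + λ²) = √((112)² + 13.58²) = 113 W/(m²·K).
Amplitude A = F₀ / √((Cω)²+λ²) = 286.2 / 113 = 2.54 K.

2.54 K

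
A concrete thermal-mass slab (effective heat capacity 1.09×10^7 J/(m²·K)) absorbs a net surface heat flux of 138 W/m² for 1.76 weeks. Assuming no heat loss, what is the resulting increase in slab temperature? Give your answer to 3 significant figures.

13.5 K

Areal heat capacity C = 1.09×10^7 J/(m²·K) (given).
Net heat input Q = F Δt = 138 × (1.76 weeks × 6.048×10^5 s/week) = 1.47×10^8 J/m².
ΔT = Q / C = 1.47×10^8 / 1.09×10^7 = 13.5 K.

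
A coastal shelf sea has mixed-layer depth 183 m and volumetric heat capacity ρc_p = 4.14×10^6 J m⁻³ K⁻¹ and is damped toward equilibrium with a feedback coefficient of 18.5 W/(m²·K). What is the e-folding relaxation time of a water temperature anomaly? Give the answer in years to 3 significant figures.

Areal heat capacity C = ρc_p × D = 4.14×10^6 × 183 = 7.58×10^8 J/(m²·K).
Relaxation time τ = C / λ = 7.58×10^8 / 18.5 = 4.10×10^7 s.
In years: 4.10×10^7 s / (3.156×10^7 s/year) = 1.30 years.

1.30 years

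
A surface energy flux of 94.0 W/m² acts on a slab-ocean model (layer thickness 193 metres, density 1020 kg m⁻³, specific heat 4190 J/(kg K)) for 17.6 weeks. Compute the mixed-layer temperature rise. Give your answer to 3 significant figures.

Areal heat capacity C = ρ c_p D = 1020 × 4190 × 193 = 8.25×10^8 J/(m²·K).
Net heat input Q = F Δt = 94.0 × (17.6 weeks × 6.048×10^5 s/week) = 1.00×10^9 J/m².
ΔT = Q / C = 1.00×10^9 / 8.25×10^8 = 1.21 K.

1.21 K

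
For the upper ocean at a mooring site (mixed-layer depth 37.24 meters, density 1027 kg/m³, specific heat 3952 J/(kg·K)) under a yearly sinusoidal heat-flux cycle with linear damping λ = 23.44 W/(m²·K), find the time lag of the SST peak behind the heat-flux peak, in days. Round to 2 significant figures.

Areal heat capacity C = ρ c_p D = 1027 × 3952 × 37.24 = 1.51×10^8 J/(m²·K).
ω = 2π / 3.15×10^7 s = 1.99×10^-7 s⁻¹.
Phase lag φ = arctan(Cω/λ) = arctan(30.1/23.44) = 0.909 rad.
Time lag = φ / ω = 0.909 / 1.99×10^-7 = 4.56×10^6 s = 52.8 days.

53 days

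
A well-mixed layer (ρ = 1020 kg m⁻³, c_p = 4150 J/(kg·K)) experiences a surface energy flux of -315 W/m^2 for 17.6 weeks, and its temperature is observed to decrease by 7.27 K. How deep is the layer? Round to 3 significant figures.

109 m

Heat input Q = F Δt = -315 × 1.06×10^7 s = -3.35×10^9 J/m².
Required areal heat capacity C = Q / ΔT = 4.61×10^8 J/(m²·K).
Depth D = C / (ρ c_p) = 4.61×10^8 / (1020 × 4150) = 109 m.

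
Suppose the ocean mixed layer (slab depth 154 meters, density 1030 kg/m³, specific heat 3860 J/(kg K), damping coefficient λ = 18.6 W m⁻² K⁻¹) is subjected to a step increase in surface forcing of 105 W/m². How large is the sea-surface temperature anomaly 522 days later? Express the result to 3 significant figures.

Areal heat capacity C = ρ c_p D = 1030 × 3860 × 154 = 6.12×10^8 J/(m^2 K).
τ = C / λ = 6.12×10^8 / 18.6 = 3.29×10^7 s.
Equilibrium anomaly ΔT_eq = F / λ = 105 / 18.6 = 5.65 K.
t = 522 days = 4.51×10^7 s, so t/τ = 1.37.
ΔT(t) = ΔT_eq (1 − e^(−t/τ)) = 5.65 × (1 − e^−1.37) = 4.21 K.

4.21 K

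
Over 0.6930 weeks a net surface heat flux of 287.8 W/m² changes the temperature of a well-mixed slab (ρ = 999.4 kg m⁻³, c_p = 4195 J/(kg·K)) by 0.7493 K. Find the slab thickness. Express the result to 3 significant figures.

38.4 m

Heat input Q = F Δt = 287.8 × 4.19×10^5 s = 1.21×10^8 J/m².
Required areal heat capacity C = Q / ΔT = 1.61×10^8 J/(m²·K).
Depth D = C / (ρ c_p) = 1.61×10^8 / (999.4 × 4195) = 38.4 m.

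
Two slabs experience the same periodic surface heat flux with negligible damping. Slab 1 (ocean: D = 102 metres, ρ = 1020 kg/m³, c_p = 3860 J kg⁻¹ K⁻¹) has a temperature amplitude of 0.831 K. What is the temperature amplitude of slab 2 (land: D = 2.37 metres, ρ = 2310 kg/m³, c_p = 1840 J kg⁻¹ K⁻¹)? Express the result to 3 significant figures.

C_ocean = 4.02×10^8 J/(m²·K); C_land = 1.01×10^7 J/(m²·K).
A ∝ 1/C ⇒ A_land = A_ocean × C_ocean/C_land = 0.831 × 39.9 = 33.1 K.

33.1 K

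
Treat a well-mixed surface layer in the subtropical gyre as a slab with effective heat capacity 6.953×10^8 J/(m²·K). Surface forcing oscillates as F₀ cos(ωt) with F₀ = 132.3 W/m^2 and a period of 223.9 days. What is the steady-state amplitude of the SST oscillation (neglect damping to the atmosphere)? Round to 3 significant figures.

0.586 K

Areal heat capacity C = 6.953×10^8 J/(m²·K) (given).
Angular frequency ω = 2π / T = 2π / 1.93×10^7 s = 3.25×10^-7 s⁻¹.
Cω = 6.95×10^8 × 3.25×10^-7 = 226 W/(m²·K).
Amplitude A = F₀ / (Cω) = 132.3 / 226 = 0.586 K.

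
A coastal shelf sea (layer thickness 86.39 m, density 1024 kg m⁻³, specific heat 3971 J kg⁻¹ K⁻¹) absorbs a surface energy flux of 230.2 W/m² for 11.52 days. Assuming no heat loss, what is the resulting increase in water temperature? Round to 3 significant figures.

Areal heat capacity C = ρ c_p D = 1024 × 3971 × 86.39 = 3.51×10^8 J m⁻² K⁻¹.
Net heat input Q = F Δt = 230.2 × (11.52 days × 86400 s/day) = 2.29×10^8 J/m².
ΔT = Q / C = 2.29×10^8 / 3.51×10^8 = 0.652 K.

0.652 K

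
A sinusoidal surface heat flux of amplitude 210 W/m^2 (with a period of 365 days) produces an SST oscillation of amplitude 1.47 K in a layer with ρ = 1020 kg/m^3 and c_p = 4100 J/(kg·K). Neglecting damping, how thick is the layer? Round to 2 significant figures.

ω = 2π / 3.15×10^7 s = 1.99×10^-7 s⁻¹.
Required C = F₀ / (A ω) = 210 / (1.47 × 1.99×10^-7) = 7.17×10^8 J/(m²·K).
D = C / (ρ c_p) = 7.17×10^8 / (1020 × 4100) = 171 m.

170 m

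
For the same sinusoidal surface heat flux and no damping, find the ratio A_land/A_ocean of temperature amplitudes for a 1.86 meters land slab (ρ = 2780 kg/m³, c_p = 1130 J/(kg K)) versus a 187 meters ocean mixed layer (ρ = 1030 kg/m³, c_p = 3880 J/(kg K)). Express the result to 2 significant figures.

130

C_ocean = 1030 × 3880 × 187 = 7.47×10^8 J/(m²·K).
C_land = 2780 × 1130 × 1.86 = 5.84×10^6 J/(m²·K).
Undamped amplitude ∝ 1/C, so A_land/A_ocean = C_ocean/C_land = 128.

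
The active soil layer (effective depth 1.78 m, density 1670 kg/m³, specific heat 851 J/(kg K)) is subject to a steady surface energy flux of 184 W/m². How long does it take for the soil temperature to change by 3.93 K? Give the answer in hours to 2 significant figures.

15 hours

Areal heat capacity C = ρ c_p D = 1670 × 851 × 1.78 = 2.53×10^6 J/(m²·K).
Time required: Δt = C ΔT / F = 2.53×10^6 × 3.93 / 184 = 54000 s.
In hours: 54000 s / (3600 s/hour) = 15.0 hours.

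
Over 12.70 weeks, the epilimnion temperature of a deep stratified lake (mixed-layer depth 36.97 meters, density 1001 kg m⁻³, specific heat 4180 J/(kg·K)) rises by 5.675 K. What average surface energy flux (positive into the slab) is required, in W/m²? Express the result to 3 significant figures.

114

Areal heat capacity C = ρ c_p D = 1001 × 4180 × 36.97 = 1.55×10^8 J m⁻² K⁻¹.
Required heat per unit area: Q = C ΔT = 1.55×10^8 × 5.675 = 8.78×10^8 J/m².
Flux F = Q / Δt = 8.78×10^8 / 7.68×10^6 s = 114 W/m².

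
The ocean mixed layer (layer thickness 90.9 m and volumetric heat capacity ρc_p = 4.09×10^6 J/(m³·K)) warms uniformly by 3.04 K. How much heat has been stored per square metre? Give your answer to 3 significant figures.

Areal heat capacity C = ρc_p × D = 4.09×10^6 × 90.9 = 3.72×10^8 J/(m^2 K).
ΔQ = C ΔT = 3.72×10^8 × 3.04 = 1.13×10^9 J/m².

1.13×10^9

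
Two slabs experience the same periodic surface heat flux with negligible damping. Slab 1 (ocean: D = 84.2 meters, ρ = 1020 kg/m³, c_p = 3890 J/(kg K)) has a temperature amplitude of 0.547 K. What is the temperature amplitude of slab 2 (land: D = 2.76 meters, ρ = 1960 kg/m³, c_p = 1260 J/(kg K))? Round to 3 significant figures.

C_ocean = 3.34×10^8 J/(m²·K); C_land = 6.82×10^6 J/(m²·K).
A ∝ 1/C ⇒ A_land = A_ocean × C_ocean/C_land = 0.547 × 49.0 = 26.8 K.

26.8 K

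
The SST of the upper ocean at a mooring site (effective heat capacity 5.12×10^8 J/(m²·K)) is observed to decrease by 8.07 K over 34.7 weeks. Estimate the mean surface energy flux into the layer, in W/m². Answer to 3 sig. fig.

Areal heat capacity C = 5.12×10^8 J/(m²·K) (given).
Required heat per unit area: Q = C ΔT = 5.12×10^8 × -8.07 = -4.13×10^9 J/m².
Flux F = Q / Δt = -4.13×10^9 / 2.10×10^7 s = -197 W/m².

-197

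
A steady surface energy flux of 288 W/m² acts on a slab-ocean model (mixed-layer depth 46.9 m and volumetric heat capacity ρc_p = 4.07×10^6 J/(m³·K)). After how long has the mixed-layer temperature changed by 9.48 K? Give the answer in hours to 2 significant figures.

Areal heat capacity C = ρc_p × D = 4.07×10^6 × 46.9 = 1.91×10^8 J/(m^2 K).
Time required: Δt = C ΔT / F = 1.91×10^8 × 9.48 / 288 = 6.28×10^6 s.
In hours: 6.28×10^6 s / (3600 s/hour) = 1750 hours.

1700 hours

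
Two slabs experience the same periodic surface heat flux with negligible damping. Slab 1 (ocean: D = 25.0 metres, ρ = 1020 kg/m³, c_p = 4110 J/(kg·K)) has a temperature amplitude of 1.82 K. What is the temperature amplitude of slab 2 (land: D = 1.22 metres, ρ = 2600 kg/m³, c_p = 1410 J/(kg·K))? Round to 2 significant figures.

43 K

C_ocean = 1.05×10^8 J/(m²·K); C_land = 4.47×10^6 J/(m²·K).
A ∝ 1/C ⇒ A_land = A_ocean × C_ocean/C_land = 1.82 × 23.4 = 42.6 K.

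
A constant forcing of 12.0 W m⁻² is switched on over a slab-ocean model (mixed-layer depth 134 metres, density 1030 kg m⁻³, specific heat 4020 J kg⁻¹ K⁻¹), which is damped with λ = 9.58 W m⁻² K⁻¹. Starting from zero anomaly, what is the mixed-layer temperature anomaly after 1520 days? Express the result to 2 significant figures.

Areal heat capacity C = ρ c_p D = 1030 × 4020 × 134 = 5.55×10^8 J/(m²·K).
τ = C / λ = 5.55×10^8 / 9.58 = 5.79×10^7 s.
Equilibrium anomaly ΔT_eq = F / λ = 12.0 / 9.58 = 1.25 K.
t = 1520 days = 1.31×10^8 s, so t/τ = 2.27.
ΔT(t) = ΔT_eq (1 − e^(−t/τ)) = 1.25 × (1 − e^−2.27) = 1.12 K.

1.1 K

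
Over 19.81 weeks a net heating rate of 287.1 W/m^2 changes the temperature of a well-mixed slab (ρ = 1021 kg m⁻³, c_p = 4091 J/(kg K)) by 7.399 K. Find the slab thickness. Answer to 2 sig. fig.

110 m

Heat input Q = F Δt = 287.1 × 1.20×10^7 s = 3.44×10^9 J/m².
Required areal heat capacity C = Q / ΔT = 4.65×10^8 J/(m²·K).
Depth D = C / (ρ c_p) = 4.65×10^8 / (1021 × 4091) = 111 m.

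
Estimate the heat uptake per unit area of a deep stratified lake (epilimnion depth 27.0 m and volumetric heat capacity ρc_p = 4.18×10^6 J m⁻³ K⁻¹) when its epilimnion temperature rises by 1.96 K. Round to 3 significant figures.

2.21×10^8

Areal heat capacity C = ρc_p × D = 4.18×10^6 × 27.0 = 1.13×10^8 J/(m²·K).
ΔQ = C ΔT = 1.13×10^8 × 1.96 = 2.21×10^8 J/m².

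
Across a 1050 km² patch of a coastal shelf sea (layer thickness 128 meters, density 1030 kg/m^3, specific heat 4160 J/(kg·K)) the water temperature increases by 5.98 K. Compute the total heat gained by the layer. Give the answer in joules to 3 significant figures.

3.44×10^18 J

Areal heat capacity C = ρ c_p D = 1030 × 4160 × 128 = 5.48×10^8 J/(m^2 K).
Heat per unit area: q = C ΔT = 5.48×10^8 × 5.98 = 3.28×10^9 J/m².
Total heat: Q = q × A = 3.28×10^9 × (1050 × 10⁶ m²) = 3.44×10^18 J.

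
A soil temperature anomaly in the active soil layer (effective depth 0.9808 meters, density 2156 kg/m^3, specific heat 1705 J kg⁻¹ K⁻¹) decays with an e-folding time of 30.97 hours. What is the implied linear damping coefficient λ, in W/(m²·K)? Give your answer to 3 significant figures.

Areal heat capacity C = ρ c_p D = 2156 × 1705 × 0.9808 = 3.61×10^6 J m⁻² K⁻¹.
τ = 30.97 hours = 1.11×10^5 s.
λ = C / τ = 3.61×10^6 / 1.11×10^5 = 32.3 W/(m²·K).

32.3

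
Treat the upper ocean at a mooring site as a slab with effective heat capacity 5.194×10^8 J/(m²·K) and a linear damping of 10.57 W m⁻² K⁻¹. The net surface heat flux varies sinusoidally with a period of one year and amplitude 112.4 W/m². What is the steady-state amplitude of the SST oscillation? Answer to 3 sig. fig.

1.08 K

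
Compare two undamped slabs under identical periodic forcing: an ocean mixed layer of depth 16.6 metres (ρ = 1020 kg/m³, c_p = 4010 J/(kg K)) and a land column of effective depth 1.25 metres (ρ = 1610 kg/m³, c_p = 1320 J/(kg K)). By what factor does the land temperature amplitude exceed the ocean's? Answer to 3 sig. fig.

C_ocean = 1020 × 4010 × 16.6 = 6.79×10^7 J/(m²·K).
C_land = 1610 × 1320 × 1.25 = 2.66×10^6 J/(m²·K).
Undamped amplitude ∝ 1/C, so A_land/A_ocean = C_ocean/C_land = 25.6.

25.6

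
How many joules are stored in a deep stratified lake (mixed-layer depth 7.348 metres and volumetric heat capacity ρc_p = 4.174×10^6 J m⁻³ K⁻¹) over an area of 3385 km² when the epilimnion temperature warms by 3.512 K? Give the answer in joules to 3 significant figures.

Areal heat capacity C = ρc_p × D = 4.174×10^6 × 7.348 = 3.07×10^7 J/(m²·K).
Heat per unit area: q = C ΔT = 3.07×10^7 × 3.512 = 1.08×10^8 J/m².
Total heat: Q = q × A = 1.08×10^8 × (3385 × 10⁶ m²) = 3.65×10^17 J.

3.65×10^17 J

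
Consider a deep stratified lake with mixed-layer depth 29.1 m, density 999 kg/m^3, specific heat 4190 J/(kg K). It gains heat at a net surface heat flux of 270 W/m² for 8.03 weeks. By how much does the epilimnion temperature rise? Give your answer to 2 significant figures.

Areal heat capacity C = ρ c_p D = 999 × 4190 × 29.1 = 1.22×10^8 J/(m^2 K).
Net heat input Q = F Δt = 270 × (8.03 weeks × 6.048×10^5 s/week) = 1.31×10^9 J/m².
ΔT = Q / C = 1.31×10^9 / 1.22×10^8 = 10.8 K.

11 K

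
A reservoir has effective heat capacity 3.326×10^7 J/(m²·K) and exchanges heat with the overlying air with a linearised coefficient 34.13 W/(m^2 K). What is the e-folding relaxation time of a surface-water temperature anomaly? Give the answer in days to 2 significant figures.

11 days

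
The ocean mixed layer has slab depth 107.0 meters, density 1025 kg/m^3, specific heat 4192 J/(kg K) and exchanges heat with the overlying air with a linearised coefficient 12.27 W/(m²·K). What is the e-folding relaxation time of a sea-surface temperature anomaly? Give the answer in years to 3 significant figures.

1.19 years

Areal heat capacity C = ρ c_p D = 1025 × 4192 × 107.0 = 4.60×10^8 J/(m^2 K).
Relaxation time τ = C / λ = 4.60×10^8 / 12.27 = 3.75×10^7 s.
In years: 3.75×10^7 s / (3.156×10^7 s/year) = 1.19 years.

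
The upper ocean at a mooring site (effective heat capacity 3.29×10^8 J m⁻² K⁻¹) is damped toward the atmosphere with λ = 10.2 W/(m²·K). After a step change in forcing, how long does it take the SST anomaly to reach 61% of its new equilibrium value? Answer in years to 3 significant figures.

Areal heat capacity C = 3.29×10^8 J m⁻² K⁻¹ (given).
τ = C / λ = 3.29×10^8 / 10.2 = 3.23×10^7 s.
Fraction reached: 1 − e^(−t/τ) = 0.61 ⇒ t = −τ ln(1 − 0.61) = τ × 0.942.
t = 3.04×10^7 s = 0.962 years.

0.962 years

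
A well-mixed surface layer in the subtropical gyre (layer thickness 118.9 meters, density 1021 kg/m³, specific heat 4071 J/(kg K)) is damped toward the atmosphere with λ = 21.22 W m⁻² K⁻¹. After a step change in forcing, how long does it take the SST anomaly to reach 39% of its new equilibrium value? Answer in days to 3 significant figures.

133 days

Areal heat capacity C = ρ c_p D = 1021 × 4071 × 118.9 = 4.94×10^8 J/(m²·K).
τ = C / λ = 4.94×10^8 / 21.22 = 2.33×10^7 s.
Fraction reached: 1 − e^(−t/τ) = 0.39 ⇒ t = −τ ln(1 − 0.39) = τ × 0.494.
t = 1.15×10^7 s = 133 days.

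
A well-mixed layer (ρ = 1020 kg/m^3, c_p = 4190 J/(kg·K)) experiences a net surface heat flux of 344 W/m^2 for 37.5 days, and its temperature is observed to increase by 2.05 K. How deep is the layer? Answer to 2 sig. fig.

Heat input Q = F Δt = 344 × 3.24×10^6 s = 1.11×10^9 J/m².
Required areal heat capacity C = Q / ΔT = 5.44×10^8 J/(m²·K).
Depth D = C / (ρ c_p) = 5.44×10^8 / (1020 × 4190) = 127 m.

130 m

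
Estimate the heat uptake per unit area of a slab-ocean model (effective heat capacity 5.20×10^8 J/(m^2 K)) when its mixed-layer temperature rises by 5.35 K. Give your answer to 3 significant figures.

Areal heat capacity C = 5.20×10^8 J/(m^2 K) (given).
ΔQ = C ΔT = 5.20×10^8 × 5.35 = 2.78×10^9 J/m².

2.78×10^9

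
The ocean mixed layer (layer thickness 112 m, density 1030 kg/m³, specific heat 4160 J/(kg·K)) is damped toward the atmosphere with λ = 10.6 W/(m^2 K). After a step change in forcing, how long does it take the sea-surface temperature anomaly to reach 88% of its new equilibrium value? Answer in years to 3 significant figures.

Areal heat capacity C = ρ c_p D = 1030 × 4160 × 112 = 4.80×10^8 J/(m²·K).
τ = C / λ = 4.80×10^8 / 10.6 = 4.53×10^7 s.
Fraction reached: 1 − e^(−t/τ) = 0.88 ⇒ t = −τ ln(1 − 0.88) = τ × 2.12.
t = 9.60×10^7 s = 3.04 years.

3.04 years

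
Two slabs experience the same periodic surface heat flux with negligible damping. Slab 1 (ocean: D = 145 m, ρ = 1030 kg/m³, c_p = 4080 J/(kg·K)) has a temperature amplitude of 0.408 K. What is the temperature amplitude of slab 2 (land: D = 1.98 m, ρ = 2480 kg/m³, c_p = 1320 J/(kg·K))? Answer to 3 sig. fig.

C_ocean = 6.09×10^8 J/(m²·K); C_land = 6.48×10^6 J/(m²·K).
A ∝ 1/C ⇒ A_land = A_ocean × C_ocean/C_land = 0.408 × 94.0 = 38.4 K.

38.4 K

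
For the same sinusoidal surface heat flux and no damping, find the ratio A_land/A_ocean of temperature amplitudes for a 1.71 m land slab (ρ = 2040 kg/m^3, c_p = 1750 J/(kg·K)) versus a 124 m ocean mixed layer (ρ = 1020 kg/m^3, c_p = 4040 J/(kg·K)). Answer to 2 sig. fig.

84

C_ocean = 1020 × 4040 × 124 = 5.11×10^8 J/(m²·K).
C_land = 2040 × 1750 × 1.71 = 6.10×10^6 J/(m²·K).
Undamped amplitude ∝ 1/C, so A_land/A_ocean = C_ocean/C_land = 83.7.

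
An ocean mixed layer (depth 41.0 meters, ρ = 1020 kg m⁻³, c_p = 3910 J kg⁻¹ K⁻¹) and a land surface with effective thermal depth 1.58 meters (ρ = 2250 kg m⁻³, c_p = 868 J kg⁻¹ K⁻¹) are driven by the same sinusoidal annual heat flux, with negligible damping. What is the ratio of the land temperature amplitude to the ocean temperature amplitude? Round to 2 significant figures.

53

C_ocean = 1020 × 3910 × 41.0 = 1.64×10^8 J/(m²·K).
C_land = 2250 × 868 × 1.58 = 3.09×10^6 J/(m²·K).
Undamped amplitude ∝ 1/C, so A_land/A_ocean = C_ocean/C_land = 53.0.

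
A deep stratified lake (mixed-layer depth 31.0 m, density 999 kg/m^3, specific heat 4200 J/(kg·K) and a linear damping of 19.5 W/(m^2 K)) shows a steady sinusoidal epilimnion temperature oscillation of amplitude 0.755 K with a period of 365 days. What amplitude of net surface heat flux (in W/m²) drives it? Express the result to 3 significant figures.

24.5

Areal heat capacity C = ρ c_p D = 999 × 4200 × 31.0 = 1.30×10^8 J/(m²·K).
ω = 2π / 3.15×10^7 s = 1.99×10^-7 s⁻¹.
√((Cω)² + λ²) = √((25.9)² + 19.5²) = 32.4 W/(m²·K).
F₀ = A × √((Cω)²+λ²) = 0.755 × 32.4 = 24.5 W/m².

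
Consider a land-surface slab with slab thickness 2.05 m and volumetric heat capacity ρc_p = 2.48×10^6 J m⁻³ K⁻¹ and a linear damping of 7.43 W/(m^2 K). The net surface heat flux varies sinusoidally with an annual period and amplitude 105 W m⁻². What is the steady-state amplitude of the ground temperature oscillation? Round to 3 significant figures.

Areal heat capacity C = ρc_p × D = 2.48×10^6 × 2.05 = 5.08×10^6 J/(m²·K).
Angular frequency ω = 2π / T = 2π / 3.15×10^7 s = 1.99×10^-7 s⁻¹.
√((Cω)² + λ²) = √((1.01)² + 7.43²) = 7.50 W/(m²·K).
Amplitude A = F₀ / √((Cω)²+λ²) = 105 / 7.50 = 14.0 K.

14.0 K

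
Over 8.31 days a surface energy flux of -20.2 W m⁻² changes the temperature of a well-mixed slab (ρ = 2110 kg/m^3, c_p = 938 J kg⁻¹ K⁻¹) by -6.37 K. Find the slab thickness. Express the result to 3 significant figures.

Heat input Q = F Δt = -20.2 × 7.18×10^5 s = -1.45×10^7 J/m².
Required areal heat capacity C = Q / ΔT = 2.28×10^6 J/(m²·K).
Depth D = C / (ρ c_p) = 2.28×10^6 / (2110 × 938) = 1.15 m.

1.15 m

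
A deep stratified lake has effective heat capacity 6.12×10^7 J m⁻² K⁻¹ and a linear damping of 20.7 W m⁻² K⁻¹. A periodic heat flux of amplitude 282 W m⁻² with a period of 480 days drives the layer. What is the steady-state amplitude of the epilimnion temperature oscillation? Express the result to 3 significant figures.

Areal heat capacity C = 6.12×10^7 J m⁻² K⁻¹ (given).
Angular frequency ω = 2π / T = 2π / 4.15×10^7 s = 1.52×10^-7 s⁻¹.
√((Cω)² + λ²) = √((9.27)² + 20.7²) = 22.7 W/(m²·K).
Amplitude A = F₀ / √((Cω)²+λ²) = 282 / 22.7 = 12.4 K.

12.4 K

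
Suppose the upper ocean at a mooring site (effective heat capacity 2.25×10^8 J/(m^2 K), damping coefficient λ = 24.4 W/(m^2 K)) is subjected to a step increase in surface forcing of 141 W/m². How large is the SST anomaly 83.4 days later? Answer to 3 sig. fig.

Areal heat capacity C = 2.25×10^8 J/(m^2 K) (given).
τ = C / λ = 2.25×10^8 / 24.4 = 9.22×10^6 s.
Equilibrium anomaly ΔT_eq = F / λ = 141 / 24.4 = 5.78 K.
t = 83.4 days = 7.21×10^6 s, so t/τ = 0.781.
ΔT(t) = ΔT_eq (1 − e^(−t/τ)) = 5.78 × (1 − e^−0.781) = 3.13 K.

3.13 K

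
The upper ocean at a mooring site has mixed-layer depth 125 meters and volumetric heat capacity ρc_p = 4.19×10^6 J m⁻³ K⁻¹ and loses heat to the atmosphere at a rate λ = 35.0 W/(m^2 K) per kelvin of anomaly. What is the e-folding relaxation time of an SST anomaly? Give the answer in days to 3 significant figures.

173 days

Areal heat capacity C = ρc_p × D = 4.19×10^6 × 125 = 5.24×10^8 J/(m^2 K).
Relaxation time τ = C / λ = 5.24×10^8 / 35.0 = 1.50×10^7 s.
In days: 1.50×10^7 s / (86400 s/day) = 173 days.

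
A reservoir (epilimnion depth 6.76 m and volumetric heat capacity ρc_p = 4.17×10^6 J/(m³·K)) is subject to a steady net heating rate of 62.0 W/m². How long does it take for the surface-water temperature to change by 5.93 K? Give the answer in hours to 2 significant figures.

750 hours

Areal heat capacity C = ρc_p × D = 4.17×10^6 × 6.76 = 2.82×10^7 J/(m^2 K).
Time required: Δt = C ΔT / F = 2.82×10^7 × 5.93 / 62.0 = 2.70×10^6 s.
In hours: 2.70×10^6 s / (3600 s/hour) = 749 hours.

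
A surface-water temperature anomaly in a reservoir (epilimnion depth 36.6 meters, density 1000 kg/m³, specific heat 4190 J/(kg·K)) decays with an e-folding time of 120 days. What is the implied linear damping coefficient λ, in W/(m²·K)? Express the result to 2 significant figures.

15

Areal heat capacity C = ρ c_p D = 1000 × 4190 × 36.6 = 1.53×10^8 J/(m²·K).
τ = 120 days = 1.04×10^7 s.
λ = C / τ = 1.53×10^8 / 1.04×10^7 = 14.8 W/(m²·K).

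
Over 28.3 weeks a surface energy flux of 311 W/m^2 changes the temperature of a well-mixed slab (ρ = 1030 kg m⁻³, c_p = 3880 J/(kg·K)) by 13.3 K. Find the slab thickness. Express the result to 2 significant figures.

100 m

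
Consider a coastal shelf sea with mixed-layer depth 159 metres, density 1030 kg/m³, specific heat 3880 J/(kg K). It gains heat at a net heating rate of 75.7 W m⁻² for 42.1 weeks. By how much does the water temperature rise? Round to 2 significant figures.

3.0 K

Areal heat capacity C = ρ c_p D = 1030 × 3880 × 159 = 6.35×10^8 J m⁻² K⁻¹.
Net heat input Q = F Δt = 75.7 × (42.1 weeks × 6.048×10^5 s/week) = 1.93×10^9 J/m².
ΔT = Q / C = 1.93×10^9 / 6.35×10^8 = 3.03 K.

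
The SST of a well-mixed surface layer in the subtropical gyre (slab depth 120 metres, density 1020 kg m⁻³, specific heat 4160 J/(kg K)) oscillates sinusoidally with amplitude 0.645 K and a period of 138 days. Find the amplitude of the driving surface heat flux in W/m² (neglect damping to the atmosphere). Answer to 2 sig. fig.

170

Areal heat capacity C = ρ c_p D = 1020 × 4160 × 120 = 5.09×10^8 J/(m²·K).
ω = 2π / 1.19×10^7 s = 5.27×10^-7 s⁻¹.
Cω = 5.09×10^8 × 5.27×10^-7 = 268 W/(m²·K).
F₀ = A × Cω = 0.645 × 268 = 173 W/m².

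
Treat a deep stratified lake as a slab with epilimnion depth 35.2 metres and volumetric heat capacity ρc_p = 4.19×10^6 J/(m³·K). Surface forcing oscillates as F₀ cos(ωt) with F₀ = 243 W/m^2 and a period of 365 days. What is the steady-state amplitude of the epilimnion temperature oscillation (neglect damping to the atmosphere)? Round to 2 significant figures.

Areal heat capacity C = ρc_p × D = 4.19×10^6 × 35.2 = 1.47×10^8 J/(m²·K).
Angular frequency ω = 2π / T = 2π / 3.15×10^7 s = 1.99×10^-7 s⁻¹.
Cω = 1.47×10^8 × 1.99×10^-7 = 29.4 W/(m²·K).
Amplitude A = F₀ / (Cω) = 243 / 29.4 = 8.27 K.

8.3 K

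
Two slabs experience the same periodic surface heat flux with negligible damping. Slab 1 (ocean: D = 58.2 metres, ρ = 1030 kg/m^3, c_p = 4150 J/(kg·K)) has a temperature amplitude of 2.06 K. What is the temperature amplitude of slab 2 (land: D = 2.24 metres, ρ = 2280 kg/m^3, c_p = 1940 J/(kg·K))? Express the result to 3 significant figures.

51.7 K

C_ocean = 2.49×10^8 J/(m²·K); C_land = 9.91×10^6 J/(m²·K).
A ∝ 1/C ⇒ A_land = A_ocean × C_ocean/C_land = 2.06 × 25.1 = 51.7 K.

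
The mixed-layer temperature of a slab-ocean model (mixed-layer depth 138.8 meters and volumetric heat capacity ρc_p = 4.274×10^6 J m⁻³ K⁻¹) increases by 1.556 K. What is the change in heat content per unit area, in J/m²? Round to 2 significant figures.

9.2×10^8

Areal heat capacity C = ρc_p × D = 4.274×10^6 × 138.8 = 5.93×10^8 J m⁻² K⁻¹.
ΔQ = C ΔT = 5.93×10^8 × 1.556 = 9.23×10^8 J/m².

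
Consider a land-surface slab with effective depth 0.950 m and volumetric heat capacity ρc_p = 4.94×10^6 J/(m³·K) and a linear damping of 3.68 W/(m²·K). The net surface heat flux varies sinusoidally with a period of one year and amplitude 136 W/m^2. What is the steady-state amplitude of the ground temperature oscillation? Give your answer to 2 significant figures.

36 K

Areal heat capacity C = ρc_p × D = 4.94×10^6 × 0.950 = 4.69×10^6 J/(m²·K).
Angular frequency ω = 2π / T = 2π / 3.15×10^7 s = 1.99×10^-7 s⁻¹.
√((Cω)² + λ²) = √((0.935)² + 3.68²) = 3.80 W/(m²·K).
Amplitude A = F₀ / √((Cω)²+λ²) = 136 / 3.80 = 35.8 K.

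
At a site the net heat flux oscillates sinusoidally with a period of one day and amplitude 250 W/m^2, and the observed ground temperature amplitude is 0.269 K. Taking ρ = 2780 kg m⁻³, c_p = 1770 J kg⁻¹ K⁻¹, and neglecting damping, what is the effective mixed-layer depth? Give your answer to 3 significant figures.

ω = 2π / 86400 s = 7.27×10^-5 s⁻¹.
Required C = F₀ / (A ω) = 250 / (0.269 × 7.27×10^-5) = 1.28×10^7 J/(m²·K).
D = C / (ρ c_p) = 1.28×10^7 / (2780 × 1770) = 2.60 m.

2.60 m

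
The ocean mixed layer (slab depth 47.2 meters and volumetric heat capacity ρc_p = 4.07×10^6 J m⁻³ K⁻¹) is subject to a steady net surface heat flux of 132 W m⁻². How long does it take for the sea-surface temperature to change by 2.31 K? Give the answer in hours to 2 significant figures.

Areal heat capacity C = ρc_p × D = 4.07×10^6 × 47.2 = 1.92×10^8 J/(m²·K).
Time required: Δt = C ΔT / F = 1.92×10^8 × 2.31 / 132 = 3.36×10^6 s.
In hours: 3.36×10^6 s / (3600 s/hour) = 934 hours.

930 hours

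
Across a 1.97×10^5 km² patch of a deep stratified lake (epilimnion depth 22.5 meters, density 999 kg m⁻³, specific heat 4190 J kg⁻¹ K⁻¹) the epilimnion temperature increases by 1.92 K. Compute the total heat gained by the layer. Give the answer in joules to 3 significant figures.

Areal heat capacity C = ρ c_p D = 999 × 4190 × 22.5 = 9.42×10^7 J/(m²·K).
Heat per unit area: q = C ΔT = 9.42×10^7 × 1.92 = 1.81×10^8 J/m².
Total heat: Q = q × A = 1.81×10^8 × (1.97×10^5 × 10⁶ m²) = 3.56×10^19 J.

3.56×10^19 J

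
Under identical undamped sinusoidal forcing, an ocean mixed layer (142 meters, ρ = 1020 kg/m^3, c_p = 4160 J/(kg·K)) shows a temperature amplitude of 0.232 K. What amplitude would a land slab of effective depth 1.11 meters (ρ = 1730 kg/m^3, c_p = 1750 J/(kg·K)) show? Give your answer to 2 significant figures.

42 K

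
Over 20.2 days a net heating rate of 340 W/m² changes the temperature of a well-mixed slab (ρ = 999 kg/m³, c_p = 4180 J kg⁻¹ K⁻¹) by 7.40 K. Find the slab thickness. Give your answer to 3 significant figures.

19.2 m

Heat input Q = F Δt = 340 × 1.75×10^6 s = 5.93×10^8 J/m².
Required areal heat capacity C = Q / ΔT = 8.02×10^7 J/(m²·K).
Depth D = C / (ρ c_p) = 8.02×10^7 / (999 × 4180) = 19.2 m.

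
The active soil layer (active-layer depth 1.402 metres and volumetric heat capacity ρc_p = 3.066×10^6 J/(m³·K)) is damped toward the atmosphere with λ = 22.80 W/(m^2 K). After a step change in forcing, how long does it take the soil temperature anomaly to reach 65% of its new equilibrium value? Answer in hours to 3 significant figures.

Areal heat capacity C = ρc_p × D = 3.066×10^6 × 1.402 = 4.30×10^6 J m⁻² K⁻¹.
τ = C / λ = 4.30×10^6 / 22.80 = 1.89×10^5 s.
Fraction reached: 1 − e^(−t/τ) = 0.65 ⇒ t = −τ ln(1 − 0.65) = τ × 1.05.
t = 1.98×10^5 s = 55.0 hours.

55.0 hours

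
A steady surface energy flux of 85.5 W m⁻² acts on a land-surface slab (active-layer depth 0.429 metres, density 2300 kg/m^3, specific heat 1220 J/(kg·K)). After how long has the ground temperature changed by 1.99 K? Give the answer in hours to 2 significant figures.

Areal heat capacity C = ρ c_p D = 2300 × 1220 × 0.429 = 1.20×10^6 J/(m^2 K).
Time required: Δt = C ΔT / F = 1.20×10^6 × 1.99 / 85.5 = 28000 s.
In hours: 28000 s / (3600 s/hour) = 7.78 hours.

7.8 hours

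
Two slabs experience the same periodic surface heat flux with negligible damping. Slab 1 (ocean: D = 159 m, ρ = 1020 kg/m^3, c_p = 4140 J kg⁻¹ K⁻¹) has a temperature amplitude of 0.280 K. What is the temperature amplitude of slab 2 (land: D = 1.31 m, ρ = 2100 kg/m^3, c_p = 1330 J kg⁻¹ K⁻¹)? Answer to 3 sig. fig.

51.4 K

C_ocean = 6.71×10^8 J/(m²·K); C_land = 3.66×10^6 J/(m²·K).
A ∝ 1/C ⇒ A_land = A_ocean × C_ocean/C_land = 0.280 × 184 = 51.4 K.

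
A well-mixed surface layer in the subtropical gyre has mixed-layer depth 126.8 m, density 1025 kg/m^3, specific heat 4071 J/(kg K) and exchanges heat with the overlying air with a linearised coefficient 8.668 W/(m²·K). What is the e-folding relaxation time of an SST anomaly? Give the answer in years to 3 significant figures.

Areal heat capacity C = ρ c_p D = 1025 × 4071 × 126.8 = 5.29×10^8 J/(m²·K).
Relaxation time τ = C / λ = 5.29×10^8 / 8.668 = 6.10×10^7 s.
In years: 6.10×10^7 s / (3.156×10^7 s/year) = 1.93 years.

1.93 years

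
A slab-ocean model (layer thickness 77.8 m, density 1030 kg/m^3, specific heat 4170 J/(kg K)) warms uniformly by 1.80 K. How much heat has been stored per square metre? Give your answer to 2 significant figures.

6.0×10^8

Areal heat capacity C = ρ c_p D = 1030 × 4170 × 77.8 = 3.34×10^8 J m⁻² K⁻¹.
ΔQ = C ΔT = 3.34×10^8 × 1.80 = 6.01×10^8 J/m².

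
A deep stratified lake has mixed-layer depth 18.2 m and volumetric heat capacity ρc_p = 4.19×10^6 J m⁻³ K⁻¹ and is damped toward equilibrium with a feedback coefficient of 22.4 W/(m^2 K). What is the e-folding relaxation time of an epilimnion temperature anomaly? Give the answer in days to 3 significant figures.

Areal heat capacity C = ρc_p × D = 4.19×10^6 × 18.2 = 7.63×10^7 J/(m²·K).
Relaxation time τ = C / λ = 7.63×10^7 / 22.4 = 3.40×10^6 s.
In days: 3.40×10^6 s / (86400 s/day) = 39.4 days.

39.4 days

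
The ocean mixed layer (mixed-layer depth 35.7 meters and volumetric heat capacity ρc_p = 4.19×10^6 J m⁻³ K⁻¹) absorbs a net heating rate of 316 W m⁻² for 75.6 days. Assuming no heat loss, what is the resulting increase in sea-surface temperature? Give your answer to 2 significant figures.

14 K

Areal heat capacity C = ρc_p × D = 4.19×10^6 × 35.7 = 1.50×10^8 J/(m^2 K).
Net heat input Q = F Δt = 316 × (75.6 days × 86400 s/day) = 2.06×10^9 J/m².
ΔT = Q / C = 2.06×10^9 / 1.50×10^8 = 13.8 K.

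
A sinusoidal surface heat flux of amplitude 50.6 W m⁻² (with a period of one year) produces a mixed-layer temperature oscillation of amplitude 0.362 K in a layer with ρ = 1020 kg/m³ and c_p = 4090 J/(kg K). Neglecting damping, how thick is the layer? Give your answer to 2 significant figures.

170 m

ω = 2π / 3.15×10^7 s = 1.99×10^-7 s⁻¹.
Required C = F₀ / (A ω) = 50.6 / (0.362 × 1.99×10^-7) = 7.02×10^8 J/(m²·K).
D = C / (ρ c_p) = 7.02×10^8 / (1020 × 4090) = 168 m.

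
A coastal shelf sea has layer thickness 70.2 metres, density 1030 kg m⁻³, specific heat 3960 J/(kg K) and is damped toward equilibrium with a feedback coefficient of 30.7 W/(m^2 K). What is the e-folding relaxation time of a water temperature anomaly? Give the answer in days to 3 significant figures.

Areal heat capacity C = ρ c_p D = 1030 × 3960 × 70.2 = 2.86×10^8 J/(m²·K).
Relaxation time τ = C / λ = 2.86×10^8 / 30.7 = 9.33×10^6 s.
In days: 9.33×10^6 s / (86400 s/day) = 108 days.

108 days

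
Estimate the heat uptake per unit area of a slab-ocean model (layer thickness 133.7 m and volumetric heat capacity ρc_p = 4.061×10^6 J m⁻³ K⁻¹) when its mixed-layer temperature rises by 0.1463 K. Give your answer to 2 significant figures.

7.9×10^7

Areal heat capacity C = ρc_p × D = 4.061×10^6 × 133.7 = 5.43×10^8 J m⁻² K⁻¹.
ΔQ = C ΔT = 5.43×10^8 × 0.1463 = 7.94×10^7 J/m².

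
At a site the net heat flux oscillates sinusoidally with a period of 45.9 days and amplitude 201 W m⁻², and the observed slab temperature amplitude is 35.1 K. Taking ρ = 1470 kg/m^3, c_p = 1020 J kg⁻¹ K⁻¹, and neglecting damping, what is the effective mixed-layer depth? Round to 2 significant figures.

2.4 m

ω = 2π / 3.97×10^6 s = 1.58×10^-6 s⁻¹.
Required C = F₀ / (A ω) = 201 / (35.1 × 1.58×10^-6) = 3.61×10^6 J/(m²·K).
D = C / (ρ c_p) = 3.61×10^6 / (1470 × 1020) = 2.41 m.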